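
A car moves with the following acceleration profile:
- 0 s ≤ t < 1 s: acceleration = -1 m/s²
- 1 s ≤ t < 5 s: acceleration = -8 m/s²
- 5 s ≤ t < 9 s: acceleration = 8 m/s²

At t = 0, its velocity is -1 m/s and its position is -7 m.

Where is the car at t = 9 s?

-152.5 m

On each constant-a segment, Δv = aΔt and Δx = v₀Δt + ½aΔt²; chain segment to segment.
0–1 s: v starts -1 m/s; Δx = -1·1 + ½·-1·1² = -1.5 m; v ends -2 m/s.
1–5 s: v starts -2 m/s; Δx = -2·4 + ½·-8·4² = -72 m; v ends -34 m/s.
5–9 s: v starts -34 m/s; Δx = -34·4 + ½·8·4² = -72 m; v ends -2 m/s.
x(9) = -7 + Σ Δx = -152.5 m.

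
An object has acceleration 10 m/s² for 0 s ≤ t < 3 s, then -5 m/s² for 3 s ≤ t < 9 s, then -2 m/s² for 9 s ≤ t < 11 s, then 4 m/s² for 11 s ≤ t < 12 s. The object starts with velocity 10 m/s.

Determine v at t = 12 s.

10 m/s

Δv equals the area under the a-t graph; then v = v₀ + Δv.
0–3 s: 10 × 3 = 30 m/s
3–9 s: -5 × 6 = -30 m/s
9–11 s: -2 × 2 = -4 m/s
11–12 s: 4 × 1 = 4 m/s
Δv = 0 m/s, so v(12) = 10 + (0) = 10 m/s.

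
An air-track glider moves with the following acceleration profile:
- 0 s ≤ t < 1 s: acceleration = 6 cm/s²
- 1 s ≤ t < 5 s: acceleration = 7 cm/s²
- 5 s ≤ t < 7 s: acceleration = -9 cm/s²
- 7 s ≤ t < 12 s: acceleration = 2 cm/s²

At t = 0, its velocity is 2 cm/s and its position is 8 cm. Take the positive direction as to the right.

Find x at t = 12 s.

On each constant-a segment, Δv = aΔt and Δx = v₀Δt + ½aΔt²; chain segment to segment.
0–1 s: v starts 2 cm/s; Δx = 2·1 + ½·6·1² = 5 cm; v ends 8 cm/s.
1–5 s: v starts 8 cm/s; Δx = 8·4 + ½·7·4² = 88 cm; v ends 36 cm/s.
5–7 s: v starts 36 cm/s; Δx = 36·2 + ½·-9·2² = 54 cm; v ends 18 cm/s.
7–12 s: v starts 18 cm/s; Δx = 18·5 + ½·2·5² = 115 cm; v ends 28 cm/s.
x(12) = 8 + Σ Δx = 270 cm.

270 cm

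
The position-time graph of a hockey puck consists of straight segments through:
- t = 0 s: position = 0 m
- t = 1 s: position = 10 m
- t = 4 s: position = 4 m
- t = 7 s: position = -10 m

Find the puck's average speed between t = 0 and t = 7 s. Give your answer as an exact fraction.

30/7 m/s

Average speed = (total path length)/(elapsed time); on a piecewise-linear x-t graph the path length is Σ|Δx|.
0–1 s: |Δx| = |10 − 0| = 10 m
1–4 s: |Δx| = |4 − 10| = 6 m
4–7 s: |Δx| = |-10 − 4| = 14 m
Total path = 30 m; average speed = 30/7 = 30/7 m/s.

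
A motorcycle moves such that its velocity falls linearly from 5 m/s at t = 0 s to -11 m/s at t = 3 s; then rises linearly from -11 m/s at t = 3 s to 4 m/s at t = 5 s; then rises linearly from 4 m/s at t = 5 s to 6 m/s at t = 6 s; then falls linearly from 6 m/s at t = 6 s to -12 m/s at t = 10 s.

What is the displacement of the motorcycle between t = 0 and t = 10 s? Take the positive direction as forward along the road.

-23 m

Displacement is the signed area under the v-t curve.
0–3 s: ½(5 + -11)(3) = -9 m
3–5 s: ½(-11 + 4)(2) = -7 m
5–6 s: ½(4 + 6)(1) = 5 m
6–10 s: ½(6 + -12)(4) = -12 m
Net displacement = -23 m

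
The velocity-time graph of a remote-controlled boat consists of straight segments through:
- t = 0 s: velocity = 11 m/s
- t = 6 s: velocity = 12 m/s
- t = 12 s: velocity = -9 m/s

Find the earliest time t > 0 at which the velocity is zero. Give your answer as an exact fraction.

v changes sign on 6–12 s (from 12 to -9); the graph is linear there, so v = 0 at t = 6 + (-12)·(12 − 6)/(-9 − 12) = 66/7 s.

t = 66/7 s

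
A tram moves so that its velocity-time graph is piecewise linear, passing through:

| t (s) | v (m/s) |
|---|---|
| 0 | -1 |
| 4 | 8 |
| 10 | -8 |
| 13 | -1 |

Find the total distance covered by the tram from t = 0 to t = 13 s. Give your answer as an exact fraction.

Total distance travelled is ∫|v| dt — sum the magnitudes of each area piece.
0–4 s: v = 0 at t = 4/9 s; triangle areas 2/9 + 128/9 = 130/9 m
4–10 s: v = 0 at t = 7 s; triangle areas 12 + 12 = 24 m
10–13 s: |½(-8 + -1)(3)| = 13.5 m
Total distance = 935/18 m

935/18 m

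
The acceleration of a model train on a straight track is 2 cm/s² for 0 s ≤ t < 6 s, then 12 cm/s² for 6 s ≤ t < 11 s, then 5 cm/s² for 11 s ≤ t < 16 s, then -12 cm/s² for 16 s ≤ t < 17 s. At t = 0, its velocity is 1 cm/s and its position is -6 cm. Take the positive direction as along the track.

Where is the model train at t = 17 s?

On each constant-a segment, Δv = aΔt and Δx = v₀Δt + ½aΔt²; chain segment to segment.
0–6 s: v starts 1 cm/s; Δx = 1·6 + ½·2·6² = 42 cm; v ends 13 cm/s.
6–11 s: v starts 13 cm/s; Δx = 13·5 + ½·12·5² = 215 cm; v ends 73 cm/s.
11–16 s: v starts 73 cm/s; Δx = 73·5 + ½·5·5² = 427.5 cm; v ends 98 cm/s.
16–17 s: v starts 98 cm/s; Δx = 98·1 + ½·-12·1² = 92 cm; v ends 86 cm/s.
x(17) = -6 + Σ Δx = 770.5 cm.

770.5 cm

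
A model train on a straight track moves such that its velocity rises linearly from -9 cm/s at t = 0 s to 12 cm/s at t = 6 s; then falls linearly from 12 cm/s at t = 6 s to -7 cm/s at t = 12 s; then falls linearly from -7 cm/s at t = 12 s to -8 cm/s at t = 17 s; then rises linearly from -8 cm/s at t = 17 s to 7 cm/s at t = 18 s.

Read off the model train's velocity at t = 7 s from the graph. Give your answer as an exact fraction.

53/6 cm/s

On 6–12 s the graph is linear from 12 to -7 cm/s: v(7) = 12 + (-7 − 12)·(7 − 6)/(12 − 6) = 53/6 cm/s.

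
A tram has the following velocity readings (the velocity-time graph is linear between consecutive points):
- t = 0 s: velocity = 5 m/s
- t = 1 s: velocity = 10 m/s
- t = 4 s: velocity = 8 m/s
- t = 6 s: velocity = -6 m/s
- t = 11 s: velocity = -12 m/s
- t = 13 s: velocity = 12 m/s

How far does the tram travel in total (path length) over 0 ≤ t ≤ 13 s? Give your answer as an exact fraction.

Total distance travelled is ∫|v| dt — sum the magnitudes of each area piece.
0–1 s: |½(5 + 10)(1)| = 7.5 m
1–4 s: |½(10 + 8)(3)| = 27 m
4–6 s: v = 0 at t = 36/7 s; triangle areas 32/7 + 18/7 = 50/7 m
6–11 s: |½(-6 + -12)(5)| = 45 m
11–13 s: v = 0 at t = 12 s; triangle areas 6 + 6 = 12 m
Total distance = 1381/14 m

1381/14 m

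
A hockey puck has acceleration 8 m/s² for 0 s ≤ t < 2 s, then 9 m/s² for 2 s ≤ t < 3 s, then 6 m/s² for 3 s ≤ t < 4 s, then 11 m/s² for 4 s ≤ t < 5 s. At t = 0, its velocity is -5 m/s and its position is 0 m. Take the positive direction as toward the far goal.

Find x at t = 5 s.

On each constant-a segment, Δv = aΔt and Δx = v₀Δt + ½aΔt²; chain segment to segment.
0–2 s: v starts -5 m/s; Δx = -5·2 + ½·8·2² = 6 m; v ends 11 m/s.
2–3 s: v starts 11 m/s; Δx = 11·1 + ½·9·1² = 15.5 m; v ends 20 m/s.
3–4 s: v starts 20 m/s; Δx = 20·1 + ½·6·1² = 23 m; v ends 26 m/s.
4–5 s: v starts 26 m/s; Δx = 26·1 + ½·11·1² = 31.5 m; v ends 37 m/s.
x(5) = 0 + Σ Δx = 76 m.

76 m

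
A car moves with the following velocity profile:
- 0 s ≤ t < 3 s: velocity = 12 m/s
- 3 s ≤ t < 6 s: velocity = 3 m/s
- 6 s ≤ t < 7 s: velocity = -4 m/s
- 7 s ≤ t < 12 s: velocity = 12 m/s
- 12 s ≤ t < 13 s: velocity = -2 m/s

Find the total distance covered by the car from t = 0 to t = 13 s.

111 m

Total distance travelled is ∫|v| dt — sum the magnitudes of each area piece.
0–3 s: |12| × 3 = 36 m
3–6 s: |3| × 3 = 9 m
6–7 s: |-4| × 1 = 4 m
7–12 s: |12| × 5 = 60 m
12–13 s: |-2| × 1 = 2 m
Total distance = 111 m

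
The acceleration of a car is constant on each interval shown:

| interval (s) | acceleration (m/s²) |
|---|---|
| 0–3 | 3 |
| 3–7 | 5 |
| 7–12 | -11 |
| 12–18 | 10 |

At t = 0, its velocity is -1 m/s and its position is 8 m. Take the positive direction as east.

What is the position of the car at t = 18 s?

On each constant-a segment, Δv = aΔt and Δx = v₀Δt + ½aΔt²; chain segment to segment.
0–3 s: v starts -1 m/s; Δx = -1·3 + ½·3·3² = 10.5 m; v ends 8 m/s.
3–7 s: v starts 8 m/s; Δx = 8·4 + ½·5·4² = 72 m; v ends 28 m/s.
7–12 s: v starts 28 m/s; Δx = 28·5 + ½·-11·5² = 2.5 m; v ends -27 m/s.
12–18 s: v starts -27 m/s; Δx = -27·6 + ½·10·6² = 18 m; v ends 33 m/s.
x(18) = 8 + Σ Δx = 111 m.

111 m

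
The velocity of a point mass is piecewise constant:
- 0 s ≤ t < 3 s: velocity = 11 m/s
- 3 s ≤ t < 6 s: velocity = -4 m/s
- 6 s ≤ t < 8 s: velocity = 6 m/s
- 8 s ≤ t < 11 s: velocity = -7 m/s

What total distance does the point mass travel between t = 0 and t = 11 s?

Distance (not displacement) is the total path length: add the absolute areas under v-t.
0–3 s: |11| × 3 = 33 m
3–6 s: |-4| × 3 = 12 m
6–8 s: |6| × 2 = 12 m
8–11 s: |-7| × 3 = 21 m
Total distance = 78 m

78 m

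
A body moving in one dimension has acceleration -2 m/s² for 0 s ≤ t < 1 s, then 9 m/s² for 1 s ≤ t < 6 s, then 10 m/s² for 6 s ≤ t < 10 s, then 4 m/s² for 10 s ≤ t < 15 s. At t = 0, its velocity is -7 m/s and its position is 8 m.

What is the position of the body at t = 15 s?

On each constant-a segment, Δv = aΔt and Δx = v₀Δt + ½aΔt²; chain segment to segment.
0–1 s: v starts -7 m/s; Δx = -7·1 + ½·-2·1² = -8 m; v ends -9 m/s.
1–6 s: v starts -9 m/s; Δx = -9·5 + ½·9·5² = 67.5 m; v ends 36 m/s.
6–10 s: v starts 36 m/s; Δx = 36·4 + ½·10·4² = 224 m; v ends 76 m/s.
10–15 s: v starts 76 m/s; Δx = 76·5 + ½·4·5² = 430 m; v ends 96 m/s.
x(15) = 8 + Σ Δx = 721.5 m.

721.5 m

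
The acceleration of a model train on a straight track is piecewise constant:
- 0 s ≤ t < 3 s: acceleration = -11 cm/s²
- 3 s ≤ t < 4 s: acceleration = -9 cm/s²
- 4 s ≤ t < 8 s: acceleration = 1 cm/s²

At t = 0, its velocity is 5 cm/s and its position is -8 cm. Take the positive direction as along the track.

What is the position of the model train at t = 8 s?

-215 cm

On each constant-a segment, Δv = aΔt and Δx = v₀Δt + ½aΔt²; chain segment to segment.
0–3 s: v starts 5 cm/s; Δx = 5·3 + ½·-11·3² = -34.5 cm; v ends -28 cm/s.
3–4 s: v starts -28 cm/s; Δx = -28·1 + ½·-9·1² = -32.5 cm; v ends -37 cm/s.
4–8 s: v starts -37 cm/s; Δx = -37·4 + ½·1·4² = -140 cm; v ends -33 cm/s.
x(8) = -8 + Σ Δx = -215 cm.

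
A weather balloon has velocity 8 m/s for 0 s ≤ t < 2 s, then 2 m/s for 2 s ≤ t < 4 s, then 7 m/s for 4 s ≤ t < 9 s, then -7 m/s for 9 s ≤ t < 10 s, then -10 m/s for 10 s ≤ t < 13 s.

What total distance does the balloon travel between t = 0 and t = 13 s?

92 m

Distance (not displacement) is the total path length: add the absolute areas under v-t.
0–2 s: |8| × 2 = 16 m
2–4 s: |2| × 2 = 4 m
4–9 s: |7| × 5 = 35 m
9–10 s: |-7| × 1 = 7 m
10–13 s: |-10| × 3 = 30 m
Total distance = 92 m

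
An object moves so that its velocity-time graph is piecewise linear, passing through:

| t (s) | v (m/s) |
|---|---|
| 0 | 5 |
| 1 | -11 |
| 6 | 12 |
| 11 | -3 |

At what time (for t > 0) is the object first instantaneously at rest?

v changes sign on 0–1 s (from 5 to -11); the graph is linear there, so v = 0 at t = 0 + (-5)·(1 − 0)/(-11 − 5) = 0.3125 s.

t = 0.3125 s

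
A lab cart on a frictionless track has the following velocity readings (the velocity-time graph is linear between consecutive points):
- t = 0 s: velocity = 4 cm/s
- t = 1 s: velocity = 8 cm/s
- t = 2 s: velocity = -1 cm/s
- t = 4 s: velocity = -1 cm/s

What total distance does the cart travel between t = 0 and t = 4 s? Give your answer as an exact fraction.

209/18 cm

Distance (not displacement) is the total path length: add the absolute areas under v-t.
0–1 s: |½(4 + 8)(1)| = 6 cm
1–2 s: v = 0 at t = 17/9 s; triangle areas 32/9 + 1/18 = 65/18 cm
2–4 s: |-1| × 2 = 2 cm
Total distance = 209/18 cm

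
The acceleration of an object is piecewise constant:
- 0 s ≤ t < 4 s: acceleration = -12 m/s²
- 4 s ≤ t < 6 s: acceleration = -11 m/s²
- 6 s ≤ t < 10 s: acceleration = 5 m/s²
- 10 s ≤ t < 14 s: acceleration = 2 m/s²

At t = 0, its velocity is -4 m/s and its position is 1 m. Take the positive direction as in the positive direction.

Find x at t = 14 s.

-693 m

On each constant-a segment, Δv = aΔt and Δx = v₀Δt + ½aΔt²; chain segment to segment.
0–4 s: v starts -4 m/s; Δx = -4·4 + ½·-12·4² = -112 m; v ends -52 m/s.
4–6 s: v starts -52 m/s; Δx = -52·2 + ½·-11·2² = -126 m; v ends -74 m/s.
6–10 s: v starts -74 m/s; Δx = -74·4 + ½·5·4² = -256 m; v ends -54 m/s.
10–14 s: v starts -54 m/s; Δx = -54·4 + ½·2·4² = -200 m; v ends -46 m/s.
x(14) = 1 + Σ Δx = -693 m.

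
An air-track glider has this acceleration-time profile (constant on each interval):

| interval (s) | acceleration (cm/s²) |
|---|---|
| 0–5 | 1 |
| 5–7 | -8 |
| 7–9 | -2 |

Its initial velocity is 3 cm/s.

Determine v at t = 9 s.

Δv equals the area under the a-t graph; then v = v₀ + Δv.
0–5 s: 1 × 5 = 5 cm/s
5–7 s: -8 × 2 = -16 cm/s
7–9 s: -2 × 2 = -4 cm/s
Δv = -15 cm/s, so v(9) = 3 + (-15) = -12 cm/s.

-12 cm/s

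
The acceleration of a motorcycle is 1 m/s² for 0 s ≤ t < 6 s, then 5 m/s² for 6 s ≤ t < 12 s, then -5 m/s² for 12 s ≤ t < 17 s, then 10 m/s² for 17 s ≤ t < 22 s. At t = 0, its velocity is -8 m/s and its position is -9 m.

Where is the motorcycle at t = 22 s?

On each constant-a segment, Δv = aΔt and Δx = v₀Δt + ½aΔt²; chain segment to segment.
0–6 s: v starts -8 m/s; Δx = -8·6 + ½·1·6² = -30 m; v ends -2 m/s.
6–12 s: v starts -2 m/s; Δx = -2·6 + ½·5·6² = 78 m; v ends 28 m/s.
12–17 s: v starts 28 m/s; Δx = 28·5 + ½·-5·5² = 77.5 m; v ends 3 m/s.
17–22 s: v starts 3 m/s; Δx = 3·5 + ½·10·5² = 140 m; v ends 53 m/s.
x(22) = -9 + Σ Δx = 256.5 m.

256.5 m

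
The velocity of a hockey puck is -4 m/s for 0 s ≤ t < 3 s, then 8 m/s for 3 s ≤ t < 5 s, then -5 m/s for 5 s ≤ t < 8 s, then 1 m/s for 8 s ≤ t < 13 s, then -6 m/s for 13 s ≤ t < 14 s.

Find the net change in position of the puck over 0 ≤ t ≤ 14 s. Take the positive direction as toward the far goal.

-12 m

Displacement is the signed area under the v-t curve.
0–3 s: -4 × 3 = -12 m
3–5 s: 8 × 2 = 16 m
5–8 s: -5 × 3 = -15 m
8–13 s: 1 × 5 = 5 m
13–14 s: -6 × 1 = -6 m
Net displacement = -12 m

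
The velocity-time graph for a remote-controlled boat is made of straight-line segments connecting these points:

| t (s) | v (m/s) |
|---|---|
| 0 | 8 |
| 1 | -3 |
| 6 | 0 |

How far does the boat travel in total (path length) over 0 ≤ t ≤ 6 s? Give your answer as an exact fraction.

119/11 m

Distance (not displacement) is the total path length: add the absolute areas under v-t.
0–1 s: v = 0 at t = 8/11 s; triangle areas 32/11 + 9/22 = 73/22 m
1–6 s: |½(-3 + 0)(5)| = 7.5 m
Total distance = 119/11 m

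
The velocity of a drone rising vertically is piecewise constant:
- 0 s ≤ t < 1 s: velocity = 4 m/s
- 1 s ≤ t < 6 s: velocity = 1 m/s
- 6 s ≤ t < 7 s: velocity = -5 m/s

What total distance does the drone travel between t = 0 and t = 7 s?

14 m

Total distance travelled is ∫|v| dt — sum the magnitudes of each area piece.
0–1 s: |4| × 1 = 4 m
1–6 s: |1| × 5 = 5 m
6–7 s: |-5| × 1 = 5 m
Total distance = 14 m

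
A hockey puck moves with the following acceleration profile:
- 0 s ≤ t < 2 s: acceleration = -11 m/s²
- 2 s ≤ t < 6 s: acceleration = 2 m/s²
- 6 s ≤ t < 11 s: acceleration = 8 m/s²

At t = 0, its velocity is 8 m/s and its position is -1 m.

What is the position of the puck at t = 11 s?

On each constant-a segment, Δv = aΔt and Δx = v₀Δt + ½aΔt²; chain segment to segment.
0–2 s: v starts 8 m/s; Δx = 8·2 + ½·-11·2² = -6 m; v ends -14 m/s.
2–6 s: v starts -14 m/s; Δx = -14·4 + ½·2·4² = -40 m; v ends -6 m/s.
6–11 s: v starts -6 m/s; Δx = -6·5 + ½·8·5² = 70 m; v ends 34 m/s.
x(11) = -1 + Σ Δx = 23 m.

23 m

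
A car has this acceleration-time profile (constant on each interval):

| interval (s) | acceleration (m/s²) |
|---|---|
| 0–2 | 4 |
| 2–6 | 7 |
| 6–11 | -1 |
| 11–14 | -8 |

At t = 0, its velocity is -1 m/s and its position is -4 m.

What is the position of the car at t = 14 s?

On each constant-a segment, Δv = aΔt and Δx = v₀Δt + ½aΔt²; chain segment to segment.
0–2 s: v starts -1 m/s; Δx = -1·2 + ½·4·2² = 6 m; v ends 7 m/s.
2–6 s: v starts 7 m/s; Δx = 7·4 + ½·7·4² = 84 m; v ends 35 m/s.
6–11 s: v starts 35 m/s; Δx = 35·5 + ½·-1·5² = 162.5 m; v ends 30 m/s.
11–14 s: v starts 30 m/s; Δx = 30·3 + ½·-8·3² = 54 m; v ends 6 m/s.
x(14) = -4 + Σ Δx = 302.5 m.

302.5 m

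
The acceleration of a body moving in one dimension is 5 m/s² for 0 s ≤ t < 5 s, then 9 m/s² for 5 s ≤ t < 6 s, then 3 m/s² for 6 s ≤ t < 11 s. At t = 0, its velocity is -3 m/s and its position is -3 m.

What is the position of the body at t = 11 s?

On each constant-a segment, Δv = aΔt and Δx = v₀Δt + ½aΔt²; chain segment to segment.
0–5 s: v starts -3 m/s; Δx = -3·5 + ½·5·5² = 47.5 m; v ends 22 m/s.
5–6 s: v starts 22 m/s; Δx = 22·1 + ½·9·1² = 26.5 m; v ends 31 m/s.
6–11 s: v starts 31 m/s; Δx = 31·5 + ½·3·5² = 192.5 m; v ends 46 m/s.
x(11) = -3 + Σ Δx = 263.5 m.

263.5 m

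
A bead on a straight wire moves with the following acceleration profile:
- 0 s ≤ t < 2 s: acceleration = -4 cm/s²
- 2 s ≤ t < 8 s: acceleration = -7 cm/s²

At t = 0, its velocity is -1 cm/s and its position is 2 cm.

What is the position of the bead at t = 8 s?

-188 cm

On each constant-a segment, Δv = aΔt and Δx = v₀Δt + ½aΔt²; chain segment to segment.
0–2 s: v starts -1 cm/s; Δx = -1·2 + ½·-4·2² = -10 cm; v ends -9 cm/s.
2–8 s: v starts -9 cm/s; Δx = -9·6 + ½·-7·6² = -180 cm; v ends -51 cm/s.
x(8) = 2 + Σ Δx = -188 cm.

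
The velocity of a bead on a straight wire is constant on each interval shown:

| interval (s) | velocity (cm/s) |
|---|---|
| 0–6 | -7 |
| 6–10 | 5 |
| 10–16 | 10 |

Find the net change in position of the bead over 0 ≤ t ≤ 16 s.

Displacement is the signed area under the v-t curve.
0–6 s: -7 × 6 = -42 cm
6–10 s: 5 × 4 = 20 cm
10–16 s: 10 × 6 = 60 cm
Net displacement = 38 cm

38 cm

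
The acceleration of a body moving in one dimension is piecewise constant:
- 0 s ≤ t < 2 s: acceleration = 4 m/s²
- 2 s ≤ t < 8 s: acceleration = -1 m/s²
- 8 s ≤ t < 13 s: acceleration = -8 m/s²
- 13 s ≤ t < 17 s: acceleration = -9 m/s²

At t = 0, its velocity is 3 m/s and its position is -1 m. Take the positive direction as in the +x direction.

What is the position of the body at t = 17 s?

On each constant-a segment, Δv = aΔt and Δx = v₀Δt + ½aΔt²; chain segment to segment.
0–2 s: v starts 3 m/s; Δx = 3·2 + ½·4·2² = 14 m; v ends 11 m/s.
2–8 s: v starts 11 m/s; Δx = 11·6 + ½·-1·6² = 48 m; v ends 5 m/s.
8–13 s: v starts 5 m/s; Δx = 5·5 + ½·-8·5² = -75 m; v ends -35 m/s.
13–17 s: v starts -35 m/s; Δx = -35·4 + ½·-9·4² = -212 m; v ends -71 m/s.
x(17) = -1 + Σ Δx = -226 m.

-226 m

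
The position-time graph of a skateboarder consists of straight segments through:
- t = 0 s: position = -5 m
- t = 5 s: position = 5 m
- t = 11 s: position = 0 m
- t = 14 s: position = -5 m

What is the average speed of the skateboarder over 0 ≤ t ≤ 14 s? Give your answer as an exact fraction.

Average speed = (total path length)/(elapsed time); on a piecewise-linear x-t graph the path length is Σ|Δx|.
0–5 s: |Δx| = |5 − -5| = 10 m
5–11 s: |Δx| = |0 − 5| = 5 m
11–14 s: |Δx| = |-5 − 0| = 5 m
Total path = 20 m; average speed = 20/14 = 10/7 m/s.

10/7 m/s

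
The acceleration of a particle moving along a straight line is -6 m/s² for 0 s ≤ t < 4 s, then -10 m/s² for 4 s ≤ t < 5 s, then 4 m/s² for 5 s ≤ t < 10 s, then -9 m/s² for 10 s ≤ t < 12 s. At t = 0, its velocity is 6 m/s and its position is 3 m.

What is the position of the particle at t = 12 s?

On each constant-a segment, Δv = aΔt and Δx = v₀Δt + ½aΔt²; chain segment to segment.
0–4 s: v starts 6 m/s; Δx = 6·4 + ½·-6·4² = -24 m; v ends -18 m/s.
4–5 s: v starts -18 m/s; Δx = -18·1 + ½·-10·1² = -23 m; v ends -28 m/s.
5–10 s: v starts -28 m/s; Δx = -28·5 + ½·4·5² = -90 m; v ends -8 m/s.
10–12 s: v starts -8 m/s; Δx = -8·2 + ½·-9·2² = -34 m; v ends -26 m/s.
x(12) = 3 + Σ Δx = -168 m.

-168 m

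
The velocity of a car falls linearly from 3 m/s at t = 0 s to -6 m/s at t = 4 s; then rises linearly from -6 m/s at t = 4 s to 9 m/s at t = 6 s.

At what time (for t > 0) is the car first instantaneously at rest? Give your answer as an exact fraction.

t = 4/3 s

v changes sign on 0–4 s (from 3 to -6); the graph is linear there, so v = 0 at t = 0 + (-3)·(4 − 0)/(-6 − 3) = 4/3 s.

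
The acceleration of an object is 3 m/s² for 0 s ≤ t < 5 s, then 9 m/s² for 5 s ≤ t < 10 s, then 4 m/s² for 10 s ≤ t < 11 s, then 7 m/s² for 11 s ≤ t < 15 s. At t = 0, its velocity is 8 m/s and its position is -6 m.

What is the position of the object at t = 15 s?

713 m

On each constant-a segment, Δv = aΔt and Δx = v₀Δt + ½aΔt²; chain segment to segment.
0–5 s: v starts 8 m/s; Δx = 8·5 + ½·3·5² = 77.5 m; v ends 23 m/s.
5–10 s: v starts 23 m/s; Δx = 23·5 + ½·9·5² = 227.5 m; v ends 68 m/s.
10–11 s: v starts 68 m/s; Δx = 68·1 + ½·4·1² = 70 m; v ends 72 m/s.
11–15 s: v starts 72 m/s; Δx = 72·4 + ½·7·4² = 344 m; v ends 100 m/s.
x(15) = -6 + Σ Δx = 713 m.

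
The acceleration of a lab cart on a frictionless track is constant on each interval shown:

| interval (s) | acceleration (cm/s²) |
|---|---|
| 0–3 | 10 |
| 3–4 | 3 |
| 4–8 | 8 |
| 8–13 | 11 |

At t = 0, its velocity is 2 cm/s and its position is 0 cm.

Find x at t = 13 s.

On each constant-a segment, Δv = aΔt and Δx = v₀Δt + ½aΔt²; chain segment to segment.
0–3 s: v starts 2 cm/s; Δx = 2·3 + ½·10·3² = 51 cm; v ends 32 cm/s.
3–4 s: v starts 32 cm/s; Δx = 32·1 + ½·3·1² = 33.5 cm; v ends 35 cm/s.
4–8 s: v starts 35 cm/s; Δx = 35·4 + ½·8·4² = 204 cm; v ends 67 cm/s.
8–13 s: v starts 67 cm/s; Δx = 67·5 + ½·11·5² = 472.5 cm; v ends 122 cm/s.
x(13) = 0 + Σ Δx = 761 cm.

761 cm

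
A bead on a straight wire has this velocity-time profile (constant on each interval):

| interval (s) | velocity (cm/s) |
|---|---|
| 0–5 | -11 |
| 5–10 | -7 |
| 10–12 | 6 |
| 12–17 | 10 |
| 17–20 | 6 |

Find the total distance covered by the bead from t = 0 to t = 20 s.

170 cm

Distance (not displacement) is the total path length: add the absolute areas under v-t.
0–5 s: |-11| × 5 = 55 cm
5–10 s: |-7| × 5 = 35 cm
10–12 s: |6| × 2 = 12 cm
12–17 s: |10| × 5 = 50 cm
17–20 s: |6| × 3 = 18 cm
Total distance = 170 cm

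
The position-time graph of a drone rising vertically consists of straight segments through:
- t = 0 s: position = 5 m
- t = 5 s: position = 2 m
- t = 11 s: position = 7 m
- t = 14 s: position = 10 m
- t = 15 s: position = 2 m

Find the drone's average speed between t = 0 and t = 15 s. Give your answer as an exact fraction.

Average speed = (total path length)/(elapsed time); on a piecewise-linear x-t graph the path length is Σ|Δx|.
0–5 s: |Δx| = |2 − 5| = 3 m
5–11 s: |Δx| = |7 − 2| = 5 m
11–14 s: |Δx| = |10 − 7| = 3 m
14–15 s: |Δx| = |2 − 10| = 8 m
Total path = 19 m; average speed = 19/15 = 19/15 m/s.

19/15 m/s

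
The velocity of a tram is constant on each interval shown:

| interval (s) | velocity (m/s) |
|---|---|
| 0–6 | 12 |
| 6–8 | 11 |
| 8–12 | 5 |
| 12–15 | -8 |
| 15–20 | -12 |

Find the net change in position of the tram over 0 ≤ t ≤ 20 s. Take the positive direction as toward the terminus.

Net displacement equals the area under the velocity-time graph (areas below the axis count negative).
0–6 s: 12 × 6 = 72 m
6–8 s: 11 × 2 = 22 m
8–12 s: 5 × 4 = 20 m
12–15 s: -8 × 3 = -24 m
15–20 s: -12 × 5 = -60 m
Net displacement = 30 m

30 m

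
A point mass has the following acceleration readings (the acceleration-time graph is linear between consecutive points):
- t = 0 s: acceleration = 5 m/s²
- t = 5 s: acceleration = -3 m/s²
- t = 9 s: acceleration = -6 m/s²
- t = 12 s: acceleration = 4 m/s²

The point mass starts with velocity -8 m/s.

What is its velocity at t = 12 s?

-24 m/s

Δv equals the area under the a-t graph; then v = v₀ + Δv.
0–5 s: ½(5 + -3)(5) = 5 m/s
5–9 s: ½(-3 + -6)(4) = -18 m/s
9–12 s: ½(-6 + 4)(3) = -3 m/s
Δv = -16 m/s, so v(12) = -8 + (-16) = -24 m/s.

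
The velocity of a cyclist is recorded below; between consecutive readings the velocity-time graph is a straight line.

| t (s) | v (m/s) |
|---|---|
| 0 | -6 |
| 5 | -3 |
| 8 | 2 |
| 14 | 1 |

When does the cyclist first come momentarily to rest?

v changes sign on 5–8 s (from -3 to 2); the graph is linear there, so v = 0 at t = 5 + (3)·(8 − 5)/(2 − -3) = 6.8 s.

t = 6.8 s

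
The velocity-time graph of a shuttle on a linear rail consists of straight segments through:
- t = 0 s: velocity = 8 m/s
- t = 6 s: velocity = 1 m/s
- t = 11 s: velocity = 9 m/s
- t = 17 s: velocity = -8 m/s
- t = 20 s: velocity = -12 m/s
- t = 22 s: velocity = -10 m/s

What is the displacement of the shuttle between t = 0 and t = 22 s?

Displacement is the signed area under the v-t curve.
0–6 s: ½(8 + 1)(6) = 27 m
6–11 s: ½(1 + 9)(5) = 25 m
11–17 s: ½(9 + -8)(6) = 3 m
17–20 s: ½(-8 + -12)(3) = -30 m
20–22 s: ½(-12 + -10)(2) = -22 m
Net displacement = 3 m

3 m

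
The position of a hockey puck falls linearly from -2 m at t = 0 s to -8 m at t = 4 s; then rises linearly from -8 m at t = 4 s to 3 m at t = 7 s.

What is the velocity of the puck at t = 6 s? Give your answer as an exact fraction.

11/3 m/s

Velocity is the slope of the x-t graph on 4–7 s: (3 − -8)/(7 − 4) = 11/3 m/s.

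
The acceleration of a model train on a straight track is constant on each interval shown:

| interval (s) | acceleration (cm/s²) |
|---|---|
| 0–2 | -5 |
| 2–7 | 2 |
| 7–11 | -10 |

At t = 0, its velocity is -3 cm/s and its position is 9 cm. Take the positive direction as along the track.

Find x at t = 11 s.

On each constant-a segment, Δv = aΔt and Δx = v₀Δt + ½aΔt²; chain segment to segment.
0–2 s: v starts -3 cm/s; Δx = -3·2 + ½·-5·2² = -16 cm; v ends -13 cm/s.
2–7 s: v starts -13 cm/s; Δx = -13·5 + ½·2·5² = -40 cm; v ends -3 cm/s.
7–11 s: v starts -3 cm/s; Δx = -3·4 + ½·-10·4² = -92 cm; v ends -43 cm/s.
x(11) = 9 + Σ Δx = -139 cm.

-139 cm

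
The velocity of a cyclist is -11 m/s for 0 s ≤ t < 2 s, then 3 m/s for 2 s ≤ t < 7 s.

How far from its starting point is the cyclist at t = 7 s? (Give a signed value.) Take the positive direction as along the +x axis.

-7 m

Net displacement equals the area under the velocity-time graph (areas below the axis count negative).
0–2 s: -11 × 2 = -22 m
2–7 s: 3 × 5 = 15 m
Net displacement = -7 m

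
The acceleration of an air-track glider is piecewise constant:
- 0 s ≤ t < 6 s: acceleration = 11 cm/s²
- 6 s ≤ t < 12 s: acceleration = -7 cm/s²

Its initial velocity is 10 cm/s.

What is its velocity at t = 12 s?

34 cm/s

Δv equals the area under the a-t graph; then v = v₀ + Δv.
0–6 s: 11 × 6 = 66 cm/s
6–12 s: -7 × 6 = -42 cm/s
Δv = 24 cm/s, so v(12) = 10 + (24) = 34 cm/s.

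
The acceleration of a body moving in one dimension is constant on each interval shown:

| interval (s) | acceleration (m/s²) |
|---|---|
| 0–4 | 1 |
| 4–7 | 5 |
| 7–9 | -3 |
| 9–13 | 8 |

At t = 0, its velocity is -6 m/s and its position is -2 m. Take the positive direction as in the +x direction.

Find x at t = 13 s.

110.5 m

On each constant-a segment, Δv = aΔt and Δx = v₀Δt + ½aΔt²; chain segment to segment.
0–4 s: v starts -6 m/s; Δx = -6·4 + ½·1·4² = -16 m; v ends -2 m/s.
4–7 s: v starts -2 m/s; Δx = -2·3 + ½·5·3² = 16.5 m; v ends 13 m/s.
7–9 s: v starts 13 m/s; Δx = 13·2 + ½·-3·2² = 20 m; v ends 7 m/s.
9–13 s: v starts 7 m/s; Δx = 7·4 + ½·8·4² = 92 m; v ends 39 m/s.
x(13) = -2 + Σ Δx = 110.5 m.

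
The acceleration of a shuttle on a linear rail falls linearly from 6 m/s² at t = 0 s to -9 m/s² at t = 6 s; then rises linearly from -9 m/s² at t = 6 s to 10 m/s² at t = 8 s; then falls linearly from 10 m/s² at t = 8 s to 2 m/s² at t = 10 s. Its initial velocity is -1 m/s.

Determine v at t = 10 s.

3 m/s

Δv equals the area under the a-t graph; then v = v₀ + Δv.
0–6 s: ½(6 + -9)(6) = -9 m/s
6–8 s: ½(-9 + 10)(2) = 1 m/s
8–10 s: ½(10 + 2)(2) = 12 m/s
Δv = 4 m/s, so v(10) = -1 + (4) = 3 m/s.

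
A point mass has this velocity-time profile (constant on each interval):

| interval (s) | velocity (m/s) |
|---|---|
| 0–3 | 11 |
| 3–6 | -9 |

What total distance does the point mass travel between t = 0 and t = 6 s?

Total distance travelled is ∫|v| dt — sum the magnitudes of each area piece.
0–3 s: |11| × 3 = 33 m
3–6 s: |-9| × 3 = 27 m
Total distance = 60 m

60 m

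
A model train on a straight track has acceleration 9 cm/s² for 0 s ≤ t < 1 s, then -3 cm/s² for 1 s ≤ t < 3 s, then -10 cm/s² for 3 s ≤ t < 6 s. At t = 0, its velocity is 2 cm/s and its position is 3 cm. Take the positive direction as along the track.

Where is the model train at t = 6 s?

-4.5 cm

On each constant-a segment, Δv = aΔt and Δx = v₀Δt + ½aΔt²; chain segment to segment.
0–1 s: v starts 2 cm/s; Δx = 2·1 + ½·9·1² = 6.5 cm; v ends 11 cm/s.
1–3 s: v starts 11 cm/s; Δx = 11·2 + ½·-3·2² = 16 cm; v ends 5 cm/s.
3–6 s: v starts 5 cm/s; Δx = 5·3 + ½·-10·3² = -30 cm; v ends -25 cm/s.
x(6) = 3 + Σ Δx = -4.5 cm.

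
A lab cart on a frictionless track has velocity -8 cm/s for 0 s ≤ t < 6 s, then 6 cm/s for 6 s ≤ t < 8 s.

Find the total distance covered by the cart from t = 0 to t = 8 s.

60 cm

Distance (not displacement) is the total path length: add the absolute areas under v-t.
0–6 s: |-8| × 6 = 48 cm
6–8 s: |6| × 2 = 12 cm
Total distance = 60 cm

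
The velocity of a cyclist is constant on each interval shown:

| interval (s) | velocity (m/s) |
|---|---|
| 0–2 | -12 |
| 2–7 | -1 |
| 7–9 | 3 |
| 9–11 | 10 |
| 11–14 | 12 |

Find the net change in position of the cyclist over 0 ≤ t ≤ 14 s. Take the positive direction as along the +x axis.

33 m

Net displacement equals the area under the velocity-time graph (areas below the axis count negative).
0–2 s: -12 × 2 = -24 m
2–7 s: -1 × 5 = -5 m
7–9 s: 3 × 2 = 6 m
9–11 s: 10 × 2 = 20 m
11–14 s: 12 × 3 = 36 m
Net displacement = 33 m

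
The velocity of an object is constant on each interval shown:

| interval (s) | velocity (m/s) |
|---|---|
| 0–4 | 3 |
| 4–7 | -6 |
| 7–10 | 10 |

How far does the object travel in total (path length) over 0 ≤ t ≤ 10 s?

Distance (not displacement) is the total path length: add the absolute areas under v-t.
0–4 s: |3| × 4 = 12 m
4–7 s: |-6| × 3 = 18 m
7–10 s: |10| × 3 = 30 m
Total distance = 60 m

60 m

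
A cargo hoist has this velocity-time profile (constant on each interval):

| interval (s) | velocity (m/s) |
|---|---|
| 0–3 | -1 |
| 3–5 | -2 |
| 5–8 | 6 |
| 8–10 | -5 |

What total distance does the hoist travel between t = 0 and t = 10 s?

Total distance travelled is ∫|v| dt — sum the magnitudes of each area piece.
0–3 s: |-1| × 3 = 3 m
3–5 s: |-2| × 2 = 4 m
5–8 s: |6| × 3 = 18 m
8–10 s: |-5| × 2 = 10 m
Total distance = 35 m

35 m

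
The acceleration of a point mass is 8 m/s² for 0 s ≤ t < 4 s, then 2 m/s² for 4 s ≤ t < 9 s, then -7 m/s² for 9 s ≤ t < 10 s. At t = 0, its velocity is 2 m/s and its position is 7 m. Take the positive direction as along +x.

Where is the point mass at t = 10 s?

314.5 m

On each constant-a segment, Δv = aΔt and Δx = v₀Δt + ½aΔt²; chain segment to segment.
0–4 s: v starts 2 m/s; Δx = 2·4 + ½·8·4² = 72 m; v ends 34 m/s.
4–9 s: v starts 34 m/s; Δx = 34·5 + ½·2·5² = 195 m; v ends 44 m/s.
9–10 s: v starts 44 m/s; Δx = 44·1 + ½·-7·1² = 40.5 m; v ends 37 m/s.
x(10) = 7 + Σ Δx = 314.5 m.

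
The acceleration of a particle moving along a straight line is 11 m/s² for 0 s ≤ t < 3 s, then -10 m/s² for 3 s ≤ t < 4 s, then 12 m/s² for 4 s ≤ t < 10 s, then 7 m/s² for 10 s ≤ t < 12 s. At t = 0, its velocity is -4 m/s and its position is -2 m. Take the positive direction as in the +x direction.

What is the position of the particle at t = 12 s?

On each constant-a segment, Δv = aΔt and Δx = v₀Δt + ½aΔt²; chain segment to segment.
0–3 s: v starts -4 m/s; Δx = -4·3 + ½·11·3² = 37.5 m; v ends 29 m/s.
3–4 s: v starts 29 m/s; Δx = 29·1 + ½·-10·1² = 24 m; v ends 19 m/s.
4–10 s: v starts 19 m/s; Δx = 19·6 + ½·12·6² = 330 m; v ends 91 m/s.
10–12 s: v starts 91 m/s; Δx = 91·2 + ½·7·2² = 196 m; v ends 105 m/s.
x(12) = -2 + Σ Δx = 585.5 m.

585.5 m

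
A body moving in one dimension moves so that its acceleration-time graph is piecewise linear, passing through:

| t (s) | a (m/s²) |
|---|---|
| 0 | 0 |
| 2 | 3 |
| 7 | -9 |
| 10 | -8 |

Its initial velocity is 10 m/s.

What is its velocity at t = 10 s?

Δv equals the area under the a-t graph; then v = v₀ + Δv.
0–2 s: ½(0 + 3)(2) = 3 m/s
2–7 s: ½(3 + -9)(5) = -15 m/s
7–10 s: ½(-9 + -8)(3) = -25.5 m/s
Δv = -37.5 m/s, so v(10) = 10 + (-37.5) = -27.5 m/s.

-27.5 m/s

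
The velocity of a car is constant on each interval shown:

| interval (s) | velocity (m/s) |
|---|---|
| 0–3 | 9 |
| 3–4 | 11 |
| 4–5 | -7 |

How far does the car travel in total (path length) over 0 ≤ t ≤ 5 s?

45 m

Distance (not displacement) is the total path length: add the absolute areas under v-t.
0–3 s: |9| × 3 = 27 m
3–4 s: |11| × 1 = 11 m
4–5 s: |-7| × 1 = 7 m
Total distance = 45 m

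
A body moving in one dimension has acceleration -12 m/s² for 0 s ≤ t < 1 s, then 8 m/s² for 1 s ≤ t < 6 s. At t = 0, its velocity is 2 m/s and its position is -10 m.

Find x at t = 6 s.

36 m

On each constant-a segment, Δv = aΔt and Δx = v₀Δt + ½aΔt²; chain segment to segment.
0–1 s: v starts 2 m/s; Δx = 2·1 + ½·-12·1² = -4 m; v ends -10 m/s.
1–6 s: v starts -10 m/s; Δx = -10·5 + ½·8·5² = 50 m; v ends 30 m/s.
x(6) = -10 + Σ Δx = 36 m.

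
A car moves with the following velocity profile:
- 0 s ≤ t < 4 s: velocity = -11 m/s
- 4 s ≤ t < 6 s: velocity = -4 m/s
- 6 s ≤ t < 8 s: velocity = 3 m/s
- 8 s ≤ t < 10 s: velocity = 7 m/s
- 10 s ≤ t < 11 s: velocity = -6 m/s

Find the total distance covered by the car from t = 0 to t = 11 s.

Distance (not displacement) is the total path length: add the absolute areas under v-t.
0–4 s: |-11| × 4 = 44 m
4–6 s: |-4| × 2 = 8 m
6–8 s: |3| × 2 = 6 m
8–10 s: |7| × 2 = 14 m
10–11 s: |-6| × 1 = 6 m
Total distance = 78 m

78 m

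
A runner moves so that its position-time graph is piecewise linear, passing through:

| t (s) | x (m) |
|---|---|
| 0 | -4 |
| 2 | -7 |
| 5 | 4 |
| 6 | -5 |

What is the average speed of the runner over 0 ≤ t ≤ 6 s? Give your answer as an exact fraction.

23/6 m/s

Average speed = (total path length)/(elapsed time); on a piecewise-linear x-t graph the path length is Σ|Δx|.
0–2 s: |Δx| = |-7 − -4| = 3 m
2–5 s: |Δx| = |4 − -7| = 11 m
5–6 s: |Δx| = |-5 − 4| = 9 m
Total path = 23 m; average speed = 23/6 = 23/6 m/s.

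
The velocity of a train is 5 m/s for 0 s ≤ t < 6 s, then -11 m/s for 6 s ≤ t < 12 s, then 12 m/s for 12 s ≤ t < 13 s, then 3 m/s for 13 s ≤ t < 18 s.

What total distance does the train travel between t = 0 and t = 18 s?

Distance (not displacement) is the total path length: add the absolute areas under v-t.
0–6 s: |5| × 6 = 30 m
6–12 s: |-11| × 6 = 66 m
12–13 s: |12| × 1 = 12 m
13–18 s: |3| × 5 = 15 m
Total distance = 123 m

123 m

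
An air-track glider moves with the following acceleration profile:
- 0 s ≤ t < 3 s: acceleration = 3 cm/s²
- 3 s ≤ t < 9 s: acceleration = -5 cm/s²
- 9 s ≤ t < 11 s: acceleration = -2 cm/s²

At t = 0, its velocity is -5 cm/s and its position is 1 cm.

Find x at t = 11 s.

-122.5 cm

On each constant-a segment, Δv = aΔt and Δx = v₀Δt + ½aΔt²; chain segment to segment.
0–3 s: v starts -5 cm/s; Δx = -5·3 + ½·3·3² = -1.5 cm; v ends 4 cm/s.
3–9 s: v starts 4 cm/s; Δx = 4·6 + ½·-5·6² = -66 cm; v ends -26 cm/s.
9–11 s: v starts -26 cm/s; Δx = -26·2 + ½·-2·2² = -56 cm; v ends -30 cm/s.
x(11) = 1 + Σ Δx = -122.5 cm.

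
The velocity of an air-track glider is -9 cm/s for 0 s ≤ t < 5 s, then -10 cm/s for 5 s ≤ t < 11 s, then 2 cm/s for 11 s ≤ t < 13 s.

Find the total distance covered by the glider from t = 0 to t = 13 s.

109 cm

Distance (not displacement) is the total path length: add the absolute areas under v-t.
0–5 s: |-9| × 5 = 45 cm
5–11 s: |-10| × 6 = 60 cm
11–13 s: |2| × 2 = 4 cm
Total distance = 109 cm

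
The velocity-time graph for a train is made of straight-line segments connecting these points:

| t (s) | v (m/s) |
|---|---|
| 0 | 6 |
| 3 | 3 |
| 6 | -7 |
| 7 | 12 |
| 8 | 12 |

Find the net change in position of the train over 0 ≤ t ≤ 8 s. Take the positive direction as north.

Displacement is the signed area under the v-t curve.
0–3 s: ½(6 + 3)(3) = 13.5 m
3–6 s: ½(3 + -7)(3) = -6 m
6–7 s: ½(-7 + 12)(1) = 2.5 m
7–8 s: 12 × 1 = 12 m
Net displacement = 22 m

22 m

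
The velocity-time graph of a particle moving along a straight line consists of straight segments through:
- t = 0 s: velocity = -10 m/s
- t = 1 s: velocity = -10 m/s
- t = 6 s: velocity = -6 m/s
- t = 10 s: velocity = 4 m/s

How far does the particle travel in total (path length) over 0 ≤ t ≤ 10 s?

60.4 m

Distance (not displacement) is the total path length: add the absolute areas under v-t.
0–1 s: |-10| × 1 = 10 m
1–6 s: |½(-10 + -6)(5)| = 40 m
6–10 s: v = 0 at t = 8.4 s; triangle areas 7.2 + 3.2 = 10.4 m
Total distance = 60.4 m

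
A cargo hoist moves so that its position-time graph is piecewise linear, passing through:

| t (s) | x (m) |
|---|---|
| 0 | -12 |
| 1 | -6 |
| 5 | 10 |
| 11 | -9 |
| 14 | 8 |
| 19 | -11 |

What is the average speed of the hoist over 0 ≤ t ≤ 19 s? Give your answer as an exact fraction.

77/19 m/s

Average speed = (total path length)/(elapsed time); on a piecewise-linear x-t graph the path length is Σ|Δx|.
0–1 s: |Δx| = |-6 − -12| = 6 m
1–5 s: |Δx| = |10 − -6| = 16 m
5–11 s: |Δx| = |-9 − 10| = 19 m
11–14 s: |Δx| = |8 − -9| = 17 m
14–19 s: |Δx| = |-11 − 8| = 19 m
Total path = 77 m; average speed = 77/19 = 77/19 m/s.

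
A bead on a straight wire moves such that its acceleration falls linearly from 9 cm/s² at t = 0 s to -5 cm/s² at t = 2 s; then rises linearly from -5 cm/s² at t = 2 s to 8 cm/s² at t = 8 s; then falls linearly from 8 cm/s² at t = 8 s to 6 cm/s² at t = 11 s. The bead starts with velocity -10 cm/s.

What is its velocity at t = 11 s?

Δv equals the area under the a-t graph; then v = v₀ + Δv.
0–2 s: ½(9 + -5)(2) = 4 cm/s
2–8 s: ½(-5 + 8)(6) = 9 cm/s
8–11 s: ½(8 + 6)(3) = 21 cm/s
Δv = 34 cm/s, so v(11) = -10 + (34) = 24 cm/s.

24 cm/s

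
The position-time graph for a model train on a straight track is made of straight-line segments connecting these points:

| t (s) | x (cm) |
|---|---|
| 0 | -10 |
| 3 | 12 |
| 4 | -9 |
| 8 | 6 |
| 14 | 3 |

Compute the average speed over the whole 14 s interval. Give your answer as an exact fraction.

61/14 cm/s

Average speed = (total path length)/(elapsed time); on a piecewise-linear x-t graph the path length is Σ|Δx|.
0–3 s: |Δx| = |12 − -10| = 22 cm
3–4 s: |Δx| = |-9 − 12| = 21 cm
4–8 s: |Δx| = |6 − -9| = 15 cm
8–14 s: |Δx| = |3 − 6| = 3 cm
Total path = 61 cm; average speed = 61/14 = 61/14 cm/s.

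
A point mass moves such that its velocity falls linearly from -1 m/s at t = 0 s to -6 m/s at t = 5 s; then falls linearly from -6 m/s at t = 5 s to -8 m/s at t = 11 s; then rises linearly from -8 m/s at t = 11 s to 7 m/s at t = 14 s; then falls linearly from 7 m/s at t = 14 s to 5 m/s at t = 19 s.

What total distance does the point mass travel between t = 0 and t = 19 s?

100.8 m

Total distance travelled is ∫|v| dt — sum the magnitudes of each area piece.
0–5 s: |½(-1 + -6)(5)| = 17.5 m
5–11 s: |½(-6 + -8)(6)| = 42 m
11–14 s: v = 0 at t = 12.6 s; triangle areas 6.4 + 4.9 = 11.3 m
14–19 s: |½(7 + 5)(5)| = 30 m
Total distance = 100.8 m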